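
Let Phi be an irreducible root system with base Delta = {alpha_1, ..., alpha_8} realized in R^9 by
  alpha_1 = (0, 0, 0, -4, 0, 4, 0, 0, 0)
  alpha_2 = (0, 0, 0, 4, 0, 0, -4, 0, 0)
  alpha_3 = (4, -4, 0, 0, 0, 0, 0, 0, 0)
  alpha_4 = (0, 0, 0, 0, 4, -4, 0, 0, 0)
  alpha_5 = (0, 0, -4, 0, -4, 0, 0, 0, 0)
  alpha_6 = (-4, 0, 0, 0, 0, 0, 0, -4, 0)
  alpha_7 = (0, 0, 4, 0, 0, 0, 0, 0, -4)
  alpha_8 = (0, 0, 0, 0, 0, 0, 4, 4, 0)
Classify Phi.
Compute the Cartan integers a_ij = 2(alpha_i, alpha_j)/(alpha_j, alpha_j); the resulting 8x8 Cartan matrix is
[[2, -1, 0, -1, 0, 0, 0, 0], [-1, 2, 0, 0, 0, 0, 0, -1], [0, 0, 2, 0, 0, -1, 0, 0], [-1, 0, 0, 2, -1, 0, 0, 0], [0, 0, 0, -1, 2, 0, -1, 0], [0, 0, -1, 0, 0, 2, 0, -1], [0, 0, 0, 0, -1, 0, 2, 0], [0, -1, 0, 0, 0, -1, 0, 2]].
All simple roots have the same length, so the diagram is simply laced. The associated Dynkin diagram is a chain of 8 nodes with single edges (A_8), so the type is A_8 (the algebra sl(9)).

type A_8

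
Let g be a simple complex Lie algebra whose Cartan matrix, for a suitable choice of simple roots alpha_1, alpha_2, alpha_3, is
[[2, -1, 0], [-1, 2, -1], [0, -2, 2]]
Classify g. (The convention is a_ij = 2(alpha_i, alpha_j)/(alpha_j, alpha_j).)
The matrix has rank 3 with 2's on the diagonal. Reading the off-diagonal entries as Dynkin edges (a single edge where a_ij = a_ji = -1; a double or triple edge where a_ij * a_ji = 2 or 3), the diagram is a chain of 3 nodes with a double edge at one end; the terminal node there is the unique long simple root (C_3). One simple-root ordering that puts it in standard form is (alpha_1, alpha_2, alpha_3). So the algebra is type C_3, i.e. sp(6).

type C_3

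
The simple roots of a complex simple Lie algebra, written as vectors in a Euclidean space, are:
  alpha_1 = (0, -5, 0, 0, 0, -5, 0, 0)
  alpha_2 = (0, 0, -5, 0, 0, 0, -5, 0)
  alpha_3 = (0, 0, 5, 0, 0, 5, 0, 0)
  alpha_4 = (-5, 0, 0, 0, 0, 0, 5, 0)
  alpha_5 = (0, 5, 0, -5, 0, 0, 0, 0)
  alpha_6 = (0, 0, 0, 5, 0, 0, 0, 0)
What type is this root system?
B6

Compute the Cartan integers a_ij = 2(alpha_i, alpha_j)/(alpha_j, alpha_j); the resulting 6x6 Cartan matrix is
[[2, 0, -1, 0, -1, 0], [0, 2, -1, -1, 0, 0], [-1, -1, 2, 0, 0, 0], [0, -1, 0, 2, 0, 0], [-1, 0, 0, 0, 2, -2], [0, 0, 0, 0, -1, 2]].
The roots have two lengths (squared-length ratio 2:1); the short ones are alpha_{6}. The associated Dynkin diagram is a chain of 6 nodes with a double edge at one end; the terminal node there is the unique short simple root (B_6), so the type is B_6 (the algebra so(13)).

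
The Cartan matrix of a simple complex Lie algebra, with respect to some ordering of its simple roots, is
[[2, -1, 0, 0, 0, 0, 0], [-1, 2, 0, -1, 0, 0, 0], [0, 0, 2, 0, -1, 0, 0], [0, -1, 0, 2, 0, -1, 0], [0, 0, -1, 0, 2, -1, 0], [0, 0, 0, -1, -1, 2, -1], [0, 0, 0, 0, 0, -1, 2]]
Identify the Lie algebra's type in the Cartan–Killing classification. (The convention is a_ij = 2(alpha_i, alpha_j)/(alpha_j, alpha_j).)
E_7

The matrix has rank 7 with 2's on the diagonal. Reading the off-diagonal entries as Dynkin edges (a single edge where a_ij = a_ji = -1; a double or triple edge where a_ij * a_ji = 2 or 3), the diagram is a chain of 6 nodes with one extra node attached to the third node from one end (E_7). One simple-root ordering that puts it in standard form is (alpha_3, alpha_7, alpha_5, alpha_6, alpha_4, alpha_2, alpha_1). So the algebra is type E_7.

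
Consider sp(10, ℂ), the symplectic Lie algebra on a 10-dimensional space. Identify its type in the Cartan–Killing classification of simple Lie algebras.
This is sp(10), which has dimension 10(10+1)/2 = 55 and rank 10/2 = 5. In the classification of classical Lie algebras, the symplectic algebra sp(2n) has type C_n; here n = 5, so the Dynkin diagram is a chain of 5 nodes with a double edge at one end; the terminal node there is the unique long simple root (C_5). Hence the type is C_5.

C5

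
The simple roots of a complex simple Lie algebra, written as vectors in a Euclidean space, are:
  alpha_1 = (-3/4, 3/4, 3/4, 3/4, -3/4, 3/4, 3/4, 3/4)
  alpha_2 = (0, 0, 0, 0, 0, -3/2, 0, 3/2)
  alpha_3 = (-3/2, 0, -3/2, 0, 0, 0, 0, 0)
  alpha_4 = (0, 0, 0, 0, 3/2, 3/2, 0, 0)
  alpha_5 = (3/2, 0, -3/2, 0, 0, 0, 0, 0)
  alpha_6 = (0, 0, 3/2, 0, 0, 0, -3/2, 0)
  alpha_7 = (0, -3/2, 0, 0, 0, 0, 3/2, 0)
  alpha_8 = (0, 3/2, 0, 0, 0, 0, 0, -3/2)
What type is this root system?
type E_8

Compute the Cartan integers a_ij = 2(alpha_i, alpha_j)/(alpha_j, alpha_j); the resulting 8x8 Cartan matrix is
[[2, 0, 0, 0, -1, 0, 0, 0], [0, 2, 0, -1, 0, 0, 0, -1], [0, 0, 2, 0, 0, -1, 0, 0], [0, -1, 0, 2, 0, 0, 0, 0], [-1, 0, 0, 0, 2, -1, 0, 0], [0, 0, -1, 0, -1, 2, -1, 0], [0, 0, 0, 0, 0, -1, 2, -1], [0, -1, 0, 0, 0, 0, -1, 2]].
All simple roots have the same length, so the diagram is simply laced. The associated Dynkin diagram is a chain of 7 nodes with one extra node attached to the third node from one end (E_8), so the type is E_8.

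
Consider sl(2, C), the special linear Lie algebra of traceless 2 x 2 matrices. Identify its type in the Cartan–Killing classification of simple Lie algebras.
This is sl(2), which has dimension 2^2 - 1 = 3 and rank 2 - 1 = 1 (a Cartan subalgebra is the diagonal traceless matrices). In the classification of classical Lie algebras, the special linear algebra sl(n+1) has type A_n; here n = 1, so the Dynkin diagram is a chain of 1 nodes with single edges (A_1). Hence the type is A_1.

A_1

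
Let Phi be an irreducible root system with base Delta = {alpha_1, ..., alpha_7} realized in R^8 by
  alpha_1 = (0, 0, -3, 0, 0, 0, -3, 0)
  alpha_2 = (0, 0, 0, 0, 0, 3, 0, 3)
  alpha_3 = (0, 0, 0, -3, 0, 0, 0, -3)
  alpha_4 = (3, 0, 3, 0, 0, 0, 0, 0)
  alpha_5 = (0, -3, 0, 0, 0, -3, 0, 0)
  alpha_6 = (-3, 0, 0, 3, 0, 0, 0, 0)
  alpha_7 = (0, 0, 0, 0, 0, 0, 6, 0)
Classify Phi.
C_7 (sp(14))

Compute the Cartan integers a_ij = 2(alpha_i, alpha_j)/(alpha_j, alpha_j); the resulting 7x7 Cartan matrix is
[[2, 0, 0, -1, 0, 0, -1], [0, 2, -1, 0, -1, 0, 0], [0, -1, 2, 0, 0, -1, 0], [-1, 0, 0, 2, 0, -1, 0], [0, -1, 0, 0, 2, 0, 0], [0, 0, -1, -1, 0, 2, 0], [-2, 0, 0, 0, 0, 0, 2]].
The roots have two lengths (squared-length ratio 2:1); the short ones are alpha_{1,2,3,4,5,6}. The associated Dynkin diagram is a chain of 7 nodes with a double edge at one end; the terminal node there is the unique long simple root (C_7), so the type is C_7 (the algebra sp(14)).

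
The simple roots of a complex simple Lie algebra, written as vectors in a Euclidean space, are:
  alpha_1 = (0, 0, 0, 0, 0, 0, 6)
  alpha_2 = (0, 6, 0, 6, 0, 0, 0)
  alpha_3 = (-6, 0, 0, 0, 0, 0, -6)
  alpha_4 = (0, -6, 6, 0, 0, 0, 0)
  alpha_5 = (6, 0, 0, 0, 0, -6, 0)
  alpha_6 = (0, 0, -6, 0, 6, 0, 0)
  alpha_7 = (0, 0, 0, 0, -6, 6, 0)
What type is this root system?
B7

Compute the Cartan integers a_ij = 2(alpha_i, alpha_j)/(alpha_j, alpha_j); the resulting 7x7 Cartan matrix is
[[2, 0, -1, 0, 0, 0, 0], [0, 2, 0, -1, 0, 0, 0], [-2, 0, 2, 0, -1, 0, 0], [0, -1, 0, 2, 0, -1, 0], [0, 0, -1, 0, 2, 0, -1], [0, 0, 0, -1, 0, 2, -1], [0, 0, 0, 0, -1, -1, 2]].
The roots have two lengths (squared-length ratio 2:1); the short ones are alpha_{1}. The associated Dynkin diagram is a chain of 7 nodes with a double edge at one end; the terminal node there is the unique short simple root (B_7), so the type is B_7 (the algebra so(15)).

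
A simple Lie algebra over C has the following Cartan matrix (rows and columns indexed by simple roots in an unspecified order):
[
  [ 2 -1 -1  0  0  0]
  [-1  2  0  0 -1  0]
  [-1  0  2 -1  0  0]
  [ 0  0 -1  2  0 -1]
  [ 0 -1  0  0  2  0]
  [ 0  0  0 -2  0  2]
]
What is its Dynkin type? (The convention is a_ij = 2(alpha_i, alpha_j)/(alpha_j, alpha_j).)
C_6

The matrix has rank 6 with 2's on the diagonal. Reading the off-diagonal entries as Dynkin edges (a single edge where a_ij = a_ji = -1; a double or triple edge where a_ij * a_ji = 2 or 3), the diagram is a chain of 6 nodes with a double edge at one end; the terminal node there is the unique long simple root (C_6). One simple-root ordering that puts it in standard form is (alpha_5, alpha_2, alpha_1, alpha_3, alpha_4, alpha_6). So the algebra is type C_6, i.e. sp(12).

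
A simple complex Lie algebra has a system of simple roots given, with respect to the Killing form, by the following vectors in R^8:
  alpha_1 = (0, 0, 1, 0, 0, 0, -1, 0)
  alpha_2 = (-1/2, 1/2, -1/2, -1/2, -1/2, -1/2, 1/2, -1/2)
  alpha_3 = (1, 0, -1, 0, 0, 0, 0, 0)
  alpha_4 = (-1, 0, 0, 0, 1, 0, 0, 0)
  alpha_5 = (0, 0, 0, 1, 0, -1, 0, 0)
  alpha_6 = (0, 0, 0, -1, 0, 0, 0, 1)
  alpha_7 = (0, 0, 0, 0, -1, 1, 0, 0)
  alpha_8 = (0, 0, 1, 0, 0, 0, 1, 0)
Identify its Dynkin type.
Compute the Cartan integers a_ij = 2(alpha_i, alpha_j)/(alpha_j, alpha_j); the resulting 8x8 Cartan matrix is
[[2, -1, -1, 0, 0, 0, 0, 0], [-1, 2, 0, 0, 0, 0, 0, 0], [-1, 0, 2, -1, 0, 0, 0, -1], [0, 0, -1, 2, 0, 0, -1, 0], [0, 0, 0, 0, 2, -1, -1, 0], [0, 0, 0, 0, -1, 2, 0, 0], [0, 0, 0, -1, -1, 0, 2, 0], [0, 0, -1, 0, 0, 0, 0, 2]].
All simple roots have the same length, so the diagram is simply laced. The associated Dynkin diagram is a chain of 7 nodes with one extra node attached to the third node from one end (E_8), so the type is E_8.

type E_8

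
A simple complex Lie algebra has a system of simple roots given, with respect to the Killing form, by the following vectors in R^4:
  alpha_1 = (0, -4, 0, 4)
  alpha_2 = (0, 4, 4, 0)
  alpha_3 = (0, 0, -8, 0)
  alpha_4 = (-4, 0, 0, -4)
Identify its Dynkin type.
Compute the Cartan integers a_ij = 2(alpha_i, alpha_j)/(alpha_j, alpha_j); the resulting 4x4 Cartan matrix is
[[2, -1, 0, -1], [-1, 2, -1, 0], [0, -2, 2, 0], [-1, 0, 0, 2]].
The roots have two lengths (squared-length ratio 2:1); the short ones are alpha_{1,2,4}. The associated Dynkin diagram is a chain of 4 nodes with a double edge at one end; the terminal node there is the unique long simple root (C_4), so the type is C_4 (the algebra sp(8)).

type C_4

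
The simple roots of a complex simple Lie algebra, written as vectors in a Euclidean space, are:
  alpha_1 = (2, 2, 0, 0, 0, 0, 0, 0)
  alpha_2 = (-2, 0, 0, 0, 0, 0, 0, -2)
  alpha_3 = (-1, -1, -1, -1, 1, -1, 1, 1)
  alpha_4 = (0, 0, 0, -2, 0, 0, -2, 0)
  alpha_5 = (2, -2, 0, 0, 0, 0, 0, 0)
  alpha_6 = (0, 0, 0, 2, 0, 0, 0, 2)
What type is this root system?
E6

Compute the Cartan integers a_ij = 2(alpha_i, alpha_j)/(alpha_j, alpha_j); the resulting 6x6 Cartan matrix is
[[2, -1, -1, 0, 0, 0], [-1, 2, 0, 0, -1, -1], [-1, 0, 2, 0, 0, 0], [0, 0, 0, 2, 0, -1], [0, -1, 0, 0, 2, 0], [0, -1, 0, -1, 0, 2]].
All simple roots have the same length, so the diagram is simply laced. The associated Dynkin diagram is a chain of 5 nodes with one extra node attached to the third node from one end (E_6), so the type is E_6.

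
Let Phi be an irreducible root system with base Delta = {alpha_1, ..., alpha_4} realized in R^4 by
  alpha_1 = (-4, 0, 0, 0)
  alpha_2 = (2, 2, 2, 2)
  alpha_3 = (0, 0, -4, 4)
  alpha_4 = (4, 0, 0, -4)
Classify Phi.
F4

Compute the Cartan integers a_ij = 2(alpha_i, alpha_j)/(alpha_j, alpha_j); the resulting 4x4 Cartan matrix is
[[2, -1, 0, -1], [-1, 2, 0, 0], [0, 0, 2, -1], [-2, 0, -1, 2]].
The roots have two lengths (squared-length ratio 2:1); the short ones are alpha_{1,2}. The associated Dynkin diagram is a chain of 4 nodes with a double edge between the middle two (F_4), so the type is F_4.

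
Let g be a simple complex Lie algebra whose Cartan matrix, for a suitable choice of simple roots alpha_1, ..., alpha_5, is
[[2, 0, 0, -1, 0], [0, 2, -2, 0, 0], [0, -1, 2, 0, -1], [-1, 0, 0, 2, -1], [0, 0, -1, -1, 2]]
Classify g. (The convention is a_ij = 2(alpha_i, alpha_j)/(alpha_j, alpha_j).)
The matrix has rank 5 with 2's on the diagonal. Reading the off-diagonal entries as Dynkin edges (a single edge where a_ij = a_ji = -1; a double or triple edge where a_ij * a_ji = 2 or 3), the diagram is a chain of 5 nodes with a double edge at one end; the terminal node there is the unique long simple root (C_5). One simple-root ordering that puts it in standard form is (alpha_1, alpha_4, alpha_5, alpha_3, alpha_2). So the algebra is type C_5, i.e. sp(10).

C5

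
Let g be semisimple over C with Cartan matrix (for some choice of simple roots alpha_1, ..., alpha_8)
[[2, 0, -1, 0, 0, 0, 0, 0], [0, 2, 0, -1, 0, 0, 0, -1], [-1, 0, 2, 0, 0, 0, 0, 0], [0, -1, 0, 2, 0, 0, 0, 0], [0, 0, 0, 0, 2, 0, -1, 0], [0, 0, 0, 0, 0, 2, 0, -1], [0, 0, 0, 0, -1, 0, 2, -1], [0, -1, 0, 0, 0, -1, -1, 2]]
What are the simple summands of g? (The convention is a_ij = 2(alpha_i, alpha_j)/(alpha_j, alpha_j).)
A_2 + E_6

The diagram associated to this matrix has two connected components: the simple roots {alpha_1, alpha_3} form a chain of 2 nodes with single edges (A_2), and {alpha_2, alpha_4, alpha_5, alpha_6, alpha_7, alpha_8} form a chain of 5 nodes with one extra node attached to the third node from one end (E_6). A semisimple Lie algebra decomposes uniquely as the direct sum of simple ideals, one per connected component of its Dynkin diagram, so g ≅ A_2 ⊕ E_6 (dimension 8 + 78 = 86).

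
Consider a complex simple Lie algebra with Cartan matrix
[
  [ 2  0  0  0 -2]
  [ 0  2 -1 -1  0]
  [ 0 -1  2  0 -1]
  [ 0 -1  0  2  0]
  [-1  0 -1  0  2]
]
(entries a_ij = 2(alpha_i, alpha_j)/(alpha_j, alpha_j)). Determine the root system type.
C_5

The matrix has rank 5 with 2's on the diagonal. Reading the off-diagonal entries as Dynkin edges (a single edge where a_ij = a_ji = -1; a double or triple edge where a_ij * a_ji = 2 or 3), the diagram is a chain of 5 nodes with a double edge at one end; the terminal node there is the unique long simple root (C_5). One simple-root ordering that puts it in standard form is (alpha_4, alpha_2, alpha_3, alpha_5, alpha_1). So the algebra is type C_5, i.e. sp(10).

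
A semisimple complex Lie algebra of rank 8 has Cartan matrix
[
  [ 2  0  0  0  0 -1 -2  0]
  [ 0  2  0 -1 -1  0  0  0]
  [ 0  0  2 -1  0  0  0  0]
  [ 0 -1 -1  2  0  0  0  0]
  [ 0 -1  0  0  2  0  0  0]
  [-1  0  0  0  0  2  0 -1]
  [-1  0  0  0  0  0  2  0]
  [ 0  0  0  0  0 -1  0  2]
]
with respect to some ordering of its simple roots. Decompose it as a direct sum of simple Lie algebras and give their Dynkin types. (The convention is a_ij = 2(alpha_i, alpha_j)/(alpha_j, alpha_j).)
type A_4 ⊕ type B_4

The diagram associated to this matrix has two connected components: the simple roots {alpha_2, alpha_3, alpha_4, alpha_5} form a chain of 4 nodes with single edges (A_4), and {alpha_1, alpha_6, alpha_7, alpha_8} form a chain of 4 nodes with a double edge at one end; the terminal node there is the unique short simple root (B_4). A semisimple Lie algebra decomposes uniquely as the direct sum of simple ideals, one per connected component of its Dynkin diagram, so g ≅ A_4 ⊕ B_4 (dimension 24 + 36 = 60).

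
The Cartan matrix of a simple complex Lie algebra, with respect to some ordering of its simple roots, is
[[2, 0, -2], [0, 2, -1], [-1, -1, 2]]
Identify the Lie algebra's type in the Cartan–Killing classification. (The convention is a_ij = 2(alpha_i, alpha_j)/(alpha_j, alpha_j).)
The matrix has rank 3 with 2's on the diagonal. Reading the off-diagonal entries as Dynkin edges (a single edge where a_ij = a_ji = -1; a double or triple edge where a_ij * a_ji = 2 or 3), the diagram is a chain of 3 nodes with a double edge at one end; the terminal node there is the unique long simple root (C_3). One simple-root ordering that puts it in standard form is (alpha_2, alpha_3, alpha_1). So the algebra is type C_3, i.e. sp(6).

C_3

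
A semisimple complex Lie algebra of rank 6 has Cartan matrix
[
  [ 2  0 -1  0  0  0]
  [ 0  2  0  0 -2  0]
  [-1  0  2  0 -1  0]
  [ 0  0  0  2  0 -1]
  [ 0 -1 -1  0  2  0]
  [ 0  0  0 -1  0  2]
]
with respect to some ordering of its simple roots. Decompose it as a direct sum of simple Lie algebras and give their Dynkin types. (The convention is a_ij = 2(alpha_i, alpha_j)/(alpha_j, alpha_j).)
type A_2 ⊕ type C_4

The diagram associated to this matrix has two connected components: the simple roots {alpha_4, alpha_6} form a chain of 2 nodes with single edges (A_2), and {alpha_1, alpha_2, alpha_3, alpha_5} form a chain of 4 nodes with a double edge at one end; the terminal node there is the unique long simple root (C_4). A semisimple Lie algebra decomposes uniquely as the direct sum of simple ideals, one per connected component of its Dynkin diagram, so g ≅ A_2 ⊕ C_4 (dimension 8 + 36 = 44).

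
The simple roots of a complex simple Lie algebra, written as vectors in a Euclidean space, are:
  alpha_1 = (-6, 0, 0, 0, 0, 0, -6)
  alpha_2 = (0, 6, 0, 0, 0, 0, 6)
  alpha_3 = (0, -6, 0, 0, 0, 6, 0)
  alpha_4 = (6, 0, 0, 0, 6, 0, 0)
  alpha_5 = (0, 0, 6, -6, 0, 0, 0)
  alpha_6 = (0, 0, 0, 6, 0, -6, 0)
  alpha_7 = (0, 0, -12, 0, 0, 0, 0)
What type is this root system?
Compute the Cartan integers a_ij = 2(alpha_i, alpha_j)/(alpha_j, alpha_j); the resulting 7x7 Cartan matrix is
[[2, -1, 0, -1, 0, 0, 0], [-1, 2, -1, 0, 0, 0, 0], [0, -1, 2, 0, 0, -1, 0], [-1, 0, 0, 2, 0, 0, 0], [0, 0, 0, 0, 2, -1, -1], [0, 0, -1, 0, -1, 2, 0], [0, 0, 0, 0, -2, 0, 2]].
The roots have two lengths (squared-length ratio 2:1); the short ones are alpha_{1,2,3,4,5,6}. The associated Dynkin diagram is a chain of 7 nodes with a double edge at one end; the terminal node there is the unique long simple root (C_7), so the type is C_7 (the algebra sp(14)).

C7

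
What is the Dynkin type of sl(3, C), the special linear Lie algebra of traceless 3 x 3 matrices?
A2

This is sl(3), which has dimension 3^2 - 1 = 8 and rank 3 - 1 = 2 (a Cartan subalgebra is the diagonal traceless matrices). In the classification of classical Lie algebras, the special linear algebra sl(n+1) has type A_n; here n = 2, so the Dynkin diagram is a chain of 2 nodes with single edges (A_2). Hence the type is A_2.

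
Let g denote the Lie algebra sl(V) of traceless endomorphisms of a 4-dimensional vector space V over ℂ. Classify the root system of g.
type A_3

This is sl(4), which has dimension 4^2 - 1 = 15 and rank 4 - 1 = 3 (a Cartan subalgebra is the diagonal traceless matrices). In the classification of classical Lie algebras, the special linear algebra sl(n+1) has type A_n; here n = 3, so the Dynkin diagram is a chain of 3 nodes with single edges (A_3). Hence the type is A_3.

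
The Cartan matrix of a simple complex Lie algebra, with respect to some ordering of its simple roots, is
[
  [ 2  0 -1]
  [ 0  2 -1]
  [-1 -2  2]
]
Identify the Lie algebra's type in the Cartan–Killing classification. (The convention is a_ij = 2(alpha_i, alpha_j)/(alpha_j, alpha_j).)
The matrix has rank 3 with 2's on the diagonal. Reading the off-diagonal entries as Dynkin edges (a single edge where a_ij = a_ji = -1; a double or triple edge where a_ij * a_ji = 2 or 3), the diagram is a chain of 3 nodes with a double edge at one end; the terminal node there is the unique short simple root (B_3). One simple-root ordering that puts it in standard form is (alpha_1, alpha_3, alpha_2). So the algebra is type B_3, i.e. so(7).

B_3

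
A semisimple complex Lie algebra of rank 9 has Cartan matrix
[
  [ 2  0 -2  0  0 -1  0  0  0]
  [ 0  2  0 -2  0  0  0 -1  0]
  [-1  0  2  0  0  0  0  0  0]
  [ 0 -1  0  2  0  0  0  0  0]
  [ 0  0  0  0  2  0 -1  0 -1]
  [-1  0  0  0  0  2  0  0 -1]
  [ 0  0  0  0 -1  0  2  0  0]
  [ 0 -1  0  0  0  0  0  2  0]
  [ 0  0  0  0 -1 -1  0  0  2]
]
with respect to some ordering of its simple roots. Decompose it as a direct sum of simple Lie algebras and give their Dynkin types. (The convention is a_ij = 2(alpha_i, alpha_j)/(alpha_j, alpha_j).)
B_3 + B_6

The diagram associated to this matrix has two connected components: the simple roots {alpha_2, alpha_4, alpha_8} form a chain of 3 nodes with a double edge at one end; the terminal node there is the unique short simple root (B_3), and {alpha_1, alpha_3, alpha_5, alpha_6, alpha_7, alpha_9} form a chain of 6 nodes with a double edge at one end; the terminal node there is the unique short simple root (B_6). A semisimple Lie algebra decomposes uniquely as the direct sum of simple ideals, one per connected component of its Dynkin diagram, so g ≅ B_3 ⊕ B_6 (dimension 21 + 78 = 99).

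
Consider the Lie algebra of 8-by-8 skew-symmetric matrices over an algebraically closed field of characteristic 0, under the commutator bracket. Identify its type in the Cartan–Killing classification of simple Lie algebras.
This is so(8) with 8 even, which has dimension 8(8-1)/2 = 28 and rank 8/2 = 4. In the classification of classical Lie algebras, the orthogonal algebra so(2n) in an even number of variables has type D_n; here n = 4, so the Dynkin diagram is a chain of 2 nodes with a fork of two nodes at one end (D_4). Hence the type is D_4.

D4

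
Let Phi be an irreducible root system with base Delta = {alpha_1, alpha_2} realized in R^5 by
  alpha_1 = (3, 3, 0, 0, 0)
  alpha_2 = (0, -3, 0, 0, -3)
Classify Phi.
Compute the Cartan integers a_ij = 2(alpha_i, alpha_j)/(alpha_j, alpha_j); the resulting 2x2 Cartan matrix is
[[2, -1], [-1, 2]].
All simple roots have the same length, so the diagram is simply laced. The associated Dynkin diagram is a chain of 2 nodes with single edges (A_2), so the type is A_2 (the algebra sl(3)).

type A_2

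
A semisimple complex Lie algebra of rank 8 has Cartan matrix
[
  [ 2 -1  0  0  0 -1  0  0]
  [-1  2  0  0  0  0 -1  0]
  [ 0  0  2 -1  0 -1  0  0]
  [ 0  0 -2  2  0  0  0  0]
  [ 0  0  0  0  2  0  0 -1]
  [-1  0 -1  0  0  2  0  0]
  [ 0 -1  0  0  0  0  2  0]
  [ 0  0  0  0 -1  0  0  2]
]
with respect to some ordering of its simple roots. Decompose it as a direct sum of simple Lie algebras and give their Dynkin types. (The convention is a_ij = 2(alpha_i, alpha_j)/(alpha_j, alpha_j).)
The diagram associated to this matrix has two connected components: the simple roots {alpha_5, alpha_8} form a chain of 2 nodes with single edges (A_2), and {alpha_1, alpha_2, alpha_3, alpha_4, alpha_6, alpha_7} form a chain of 6 nodes with a double edge at one end; the terminal node there is the unique long simple root (C_6). A semisimple Lie algebra decomposes uniquely as the direct sum of simple ideals, one per connected component of its Dynkin diagram, so g ≅ A_2 ⊕ C_6 (dimension 8 + 78 = 86).

type A_2 + type C_6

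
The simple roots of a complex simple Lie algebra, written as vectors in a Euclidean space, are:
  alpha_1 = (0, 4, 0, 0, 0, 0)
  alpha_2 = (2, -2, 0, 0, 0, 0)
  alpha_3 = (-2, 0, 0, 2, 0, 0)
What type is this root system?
type C_3

Compute the Cartan integers a_ij = 2(alpha_i, alpha_j)/(alpha_j, alpha_j); the resulting 3x3 Cartan matrix is
[[2, -2, 0], [-1, 2, -1], [0, -1, 2]].
The roots have two lengths (squared-length ratio 2:1); the short ones are alpha_{2,3}. The associated Dynkin diagram is a chain of 3 nodes with a double edge at one end; the terminal node there is the unique long simple root (C_3), so the type is C_3 (the algebra sp(6)).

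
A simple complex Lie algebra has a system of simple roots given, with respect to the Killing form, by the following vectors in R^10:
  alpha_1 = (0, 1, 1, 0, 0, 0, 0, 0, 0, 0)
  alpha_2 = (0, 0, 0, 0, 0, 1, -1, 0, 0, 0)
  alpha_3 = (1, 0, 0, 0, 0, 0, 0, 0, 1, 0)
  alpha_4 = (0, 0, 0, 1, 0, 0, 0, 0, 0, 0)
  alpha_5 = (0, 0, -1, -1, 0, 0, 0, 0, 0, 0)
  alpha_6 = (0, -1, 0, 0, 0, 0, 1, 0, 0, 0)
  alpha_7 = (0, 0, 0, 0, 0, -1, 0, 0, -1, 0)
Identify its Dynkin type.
type B_7

Compute the Cartan integers a_ij = 2(alpha_i, alpha_j)/(alpha_j, alpha_j); the resulting 7x7 Cartan matrix is
[[2, 0, 0, 0, -1, -1, 0], [0, 2, 0, 0, 0, -1, -1], [0, 0, 2, 0, 0, 0, -1], [0, 0, 0, 2, -1, 0, 0], [-1, 0, 0, -2, 2, 0, 0], [-1, -1, 0, 0, 0, 2, 0], [0, -1, -1, 0, 0, 0, 2]].
The roots have two lengths (squared-length ratio 2:1); the short ones are alpha_{4}. The associated Dynkin diagram is a chain of 7 nodes with a double edge at one end; the terminal node there is the unique short simple root (B_7), so the type is B_7 (the algebra so(15)).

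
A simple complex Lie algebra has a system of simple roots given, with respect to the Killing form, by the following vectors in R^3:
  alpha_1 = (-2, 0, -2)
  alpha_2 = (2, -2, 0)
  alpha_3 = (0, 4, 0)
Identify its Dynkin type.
Compute the Cartan integers a_ij = 2(alpha_i, alpha_j)/(alpha_j, alpha_j); the resulting 3x3 Cartan matrix is
[[2, -1, 0], [-1, 2, -1], [0, -2, 2]].
The roots have two lengths (squared-length ratio 2:1); the short ones are alpha_{1,2}. The associated Dynkin diagram is a chain of 3 nodes with a double edge at one end; the terminal node there is the unique long simple root (C_3), so the type is C_3 (the algebra sp(6)).

type C_3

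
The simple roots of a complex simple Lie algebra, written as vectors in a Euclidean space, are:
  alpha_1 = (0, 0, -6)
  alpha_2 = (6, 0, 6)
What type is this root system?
Compute the Cartan integers a_ij = 2(alpha_i, alpha_j)/(alpha_j, alpha_j); the resulting 2x2 Cartan matrix is
[[2, -1], [-2, 2]].
The roots have two lengths (squared-length ratio 2:1); the short ones are alpha_{1}. The associated Dynkin diagram is a chain of 2 nodes with a double edge at one end; the terminal node there is the unique short simple root (B_2), so the type is B_2 (the algebra so(5)).

B_2 (so(5))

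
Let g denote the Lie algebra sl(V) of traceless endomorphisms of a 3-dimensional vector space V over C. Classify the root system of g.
This is sl(3), which has dimension 3^2 - 1 = 8 and rank 3 - 1 = 2 (a Cartan subalgebra is the diagonal traceless matrices). In the classification of classical Lie algebras, the special linear algebra sl(n+1) has type A_n; here n = 2, so the Dynkin diagram is a chain of 2 nodes with single edges (A_2). Hence the type is A_2.

A2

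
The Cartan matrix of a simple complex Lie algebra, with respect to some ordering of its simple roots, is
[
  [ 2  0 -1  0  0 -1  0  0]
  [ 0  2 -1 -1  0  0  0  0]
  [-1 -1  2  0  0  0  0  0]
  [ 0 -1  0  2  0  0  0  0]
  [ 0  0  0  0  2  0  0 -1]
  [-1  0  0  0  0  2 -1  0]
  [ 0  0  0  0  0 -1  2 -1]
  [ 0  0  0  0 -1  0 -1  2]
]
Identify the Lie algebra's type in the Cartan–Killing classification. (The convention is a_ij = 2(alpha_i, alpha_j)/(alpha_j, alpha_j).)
A_8

The matrix has rank 8 with 2's on the diagonal. Reading the off-diagonal entries as Dynkin edges (a single edge where a_ij = a_ji = -1; a double or triple edge where a_ij * a_ji = 2 or 3), the diagram is a chain of 8 nodes with single edges (A_8). One simple-root ordering that puts it in standard form is (alpha_4, alpha_2, alpha_3, alpha_1, alpha_6, alpha_7, alpha_8, alpha_5). So the algebra is type A_8, i.e. sl(9).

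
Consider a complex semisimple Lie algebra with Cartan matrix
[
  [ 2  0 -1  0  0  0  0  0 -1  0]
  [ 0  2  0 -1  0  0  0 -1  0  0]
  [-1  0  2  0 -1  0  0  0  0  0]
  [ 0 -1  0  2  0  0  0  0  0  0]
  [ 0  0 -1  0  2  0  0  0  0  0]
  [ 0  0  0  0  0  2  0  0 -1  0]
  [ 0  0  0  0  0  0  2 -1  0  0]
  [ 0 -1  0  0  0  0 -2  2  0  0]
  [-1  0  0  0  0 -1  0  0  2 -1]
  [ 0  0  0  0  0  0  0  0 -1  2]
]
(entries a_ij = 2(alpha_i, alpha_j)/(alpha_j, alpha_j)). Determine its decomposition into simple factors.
type B_4 ⊕ type D_6

The diagram associated to this matrix has two connected components: the simple roots {alpha_2, alpha_4, alpha_7, alpha_8} form a chain of 4 nodes with a double edge at one end; the terminal node there is the unique short simple root (B_4), and {alpha_1, alpha_3, alpha_5, alpha_6, alpha_9, alpha_10} form a chain of 4 nodes with a fork of two nodes at one end (D_6). A semisimple Lie algebra decomposes uniquely as the direct sum of simple ideals, one per connected component of its Dynkin diagram, so g ≅ B_4 ⊕ D_6 (dimension 36 + 66 = 102).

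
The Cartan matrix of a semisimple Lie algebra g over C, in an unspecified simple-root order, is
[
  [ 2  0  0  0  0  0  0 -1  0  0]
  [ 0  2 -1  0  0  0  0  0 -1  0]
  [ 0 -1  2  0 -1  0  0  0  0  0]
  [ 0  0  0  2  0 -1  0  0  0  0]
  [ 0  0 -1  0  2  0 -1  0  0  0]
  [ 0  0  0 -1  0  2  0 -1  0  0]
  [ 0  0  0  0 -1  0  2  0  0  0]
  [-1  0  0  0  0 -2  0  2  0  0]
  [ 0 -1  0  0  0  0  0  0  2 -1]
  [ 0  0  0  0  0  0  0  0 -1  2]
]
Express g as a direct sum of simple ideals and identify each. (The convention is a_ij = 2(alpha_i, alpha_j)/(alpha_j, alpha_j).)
A_6 + F_4

The diagram associated to this matrix has two connected components: the simple roots {alpha_2, alpha_3, alpha_5, alpha_7, alpha_9, alpha_10} form a chain of 6 nodes with single edges (A_6), and {alpha_1, alpha_4, alpha_6, alpha_8} form a chain of 4 nodes with a double edge between the middle two (F_4). A semisimple Lie algebra decomposes uniquely as the direct sum of simple ideals, one per connected component of its Dynkin diagram, so g ≅ A_6 ⊕ F_4 (dimension 48 + 52 = 100).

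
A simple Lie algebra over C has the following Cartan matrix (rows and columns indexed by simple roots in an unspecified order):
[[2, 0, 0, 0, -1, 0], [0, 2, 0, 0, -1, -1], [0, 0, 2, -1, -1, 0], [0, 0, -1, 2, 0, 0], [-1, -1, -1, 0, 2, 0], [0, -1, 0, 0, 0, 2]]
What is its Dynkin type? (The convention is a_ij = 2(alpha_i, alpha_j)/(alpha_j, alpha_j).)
The matrix has rank 6 with 2's on the diagonal. Reading the off-diagonal entries as Dynkin edges (a single edge where a_ij = a_ji = -1; a double or triple edge where a_ij * a_ji = 2 or 3), the diagram is a chain of 5 nodes with one extra node attached to the third node from one end (E_6). One simple-root ordering that puts it in standard form is (alpha_6, alpha_1, alpha_2, alpha_5, alpha_3, alpha_4). So the algebra is type E_6.

E_6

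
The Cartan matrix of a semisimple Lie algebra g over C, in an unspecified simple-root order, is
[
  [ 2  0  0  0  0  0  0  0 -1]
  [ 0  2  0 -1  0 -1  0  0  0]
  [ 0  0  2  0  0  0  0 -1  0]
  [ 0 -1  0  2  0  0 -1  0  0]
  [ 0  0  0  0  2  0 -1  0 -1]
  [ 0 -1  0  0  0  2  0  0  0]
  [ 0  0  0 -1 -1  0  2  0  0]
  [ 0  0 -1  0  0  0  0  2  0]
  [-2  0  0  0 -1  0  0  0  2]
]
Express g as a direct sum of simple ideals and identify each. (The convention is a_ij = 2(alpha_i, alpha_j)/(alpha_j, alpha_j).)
The diagram associated to this matrix has two connected components: the simple roots {alpha_3, alpha_8} form a chain of 2 nodes with single edges (A_2), and {alpha_1, alpha_2, alpha_4, alpha_5, alpha_6, alpha_7, alpha_9} form a chain of 7 nodes with a double edge at one end; the terminal node there is the unique short simple root (B_7). A semisimple Lie algebra decomposes uniquely as the direct sum of simple ideals, one per connected component of its Dynkin diagram, so g ≅ A_2 ⊕ B_7 (dimension 8 + 105 = 113).

A_2 + B_7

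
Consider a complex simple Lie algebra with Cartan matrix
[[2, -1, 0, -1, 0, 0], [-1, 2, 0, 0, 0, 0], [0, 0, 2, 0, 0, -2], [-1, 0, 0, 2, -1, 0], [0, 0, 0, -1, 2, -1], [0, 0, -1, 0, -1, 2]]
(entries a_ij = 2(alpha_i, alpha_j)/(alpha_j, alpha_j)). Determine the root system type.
The matrix has rank 6 with 2's on the diagonal. Reading the off-diagonal entries as Dynkin edges (a single edge where a_ij = a_ji = -1; a double or triple edge where a_ij * a_ji = 2 or 3), the diagram is a chain of 6 nodes with a double edge at one end; the terminal node there is the unique long simple root (C_6). One simple-root ordering that puts it in standard form is (alpha_2, alpha_1, alpha_4, alpha_5, alpha_6, alpha_3). So the algebra is type C_6, i.e. sp(12).

C_6 (sp(12))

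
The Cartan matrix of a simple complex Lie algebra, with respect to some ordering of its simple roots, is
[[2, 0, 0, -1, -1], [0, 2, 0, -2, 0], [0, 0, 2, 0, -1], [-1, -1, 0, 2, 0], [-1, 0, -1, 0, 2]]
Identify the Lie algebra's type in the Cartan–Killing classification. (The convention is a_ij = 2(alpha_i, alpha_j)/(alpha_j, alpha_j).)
type C_5

The matrix has rank 5 with 2's on the diagonal. Reading the off-diagonal entries as Dynkin edges (a single edge where a_ij = a_ji = -1; a double or triple edge where a_ij * a_ji = 2 or 3), the diagram is a chain of 5 nodes with a double edge at one end; the terminal node there is the unique long simple root (C_5). One simple-root ordering that puts it in standard form is (alpha_3, alpha_5, alpha_1, alpha_4, alpha_2). So the algebra is type C_5, i.e. sp(10).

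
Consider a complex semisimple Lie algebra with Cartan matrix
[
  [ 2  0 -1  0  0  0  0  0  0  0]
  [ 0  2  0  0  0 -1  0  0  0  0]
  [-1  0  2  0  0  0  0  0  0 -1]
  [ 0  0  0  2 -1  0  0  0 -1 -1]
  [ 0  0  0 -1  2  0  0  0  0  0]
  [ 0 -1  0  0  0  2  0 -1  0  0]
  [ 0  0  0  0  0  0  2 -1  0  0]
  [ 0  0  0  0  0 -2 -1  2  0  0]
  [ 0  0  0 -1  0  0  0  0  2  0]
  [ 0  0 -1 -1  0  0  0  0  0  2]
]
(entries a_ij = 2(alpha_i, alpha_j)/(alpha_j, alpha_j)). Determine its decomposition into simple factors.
The diagram associated to this matrix has two connected components: the simple roots {alpha_1, alpha_3, alpha_4, alpha_5, alpha_9, alpha_10} form a chain of 4 nodes with a fork of two nodes at one end (D_6), and {alpha_2, alpha_6, alpha_7, alpha_8} form a chain of 4 nodes with a double edge between the middle two (F_4). A semisimple Lie algebra decomposes uniquely as the direct sum of simple ideals, one per connected component of its Dynkin diagram, so g ≅ D_6 ⊕ F_4 (dimension 66 + 52 = 118).

D6 ⊕ F4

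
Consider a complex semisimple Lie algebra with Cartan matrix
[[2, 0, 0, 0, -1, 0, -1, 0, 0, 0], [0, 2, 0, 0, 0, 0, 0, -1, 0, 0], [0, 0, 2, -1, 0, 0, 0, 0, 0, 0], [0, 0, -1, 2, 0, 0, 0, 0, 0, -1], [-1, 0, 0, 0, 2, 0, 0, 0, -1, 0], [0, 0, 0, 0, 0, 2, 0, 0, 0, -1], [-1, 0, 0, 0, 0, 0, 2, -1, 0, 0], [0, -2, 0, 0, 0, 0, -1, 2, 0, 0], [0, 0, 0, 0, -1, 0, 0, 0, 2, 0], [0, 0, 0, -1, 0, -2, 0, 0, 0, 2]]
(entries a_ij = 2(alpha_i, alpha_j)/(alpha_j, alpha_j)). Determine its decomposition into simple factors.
type B_4 ⊕ type B_6

The diagram associated to this matrix has two connected components: the simple roots {alpha_3, alpha_4, alpha_6, alpha_10} form a chain of 4 nodes with a double edge at one end; the terminal node there is the unique short simple root (B_4), and {alpha_1, alpha_2, alpha_5, alpha_7, alpha_8, alpha_9} form a chain of 6 nodes with a double edge at one end; the terminal node there is the unique short simple root (B_6). A semisimple Lie algebra decomposes uniquely as the direct sum of simple ideals, one per connected component of its Dynkin diagram, so g ≅ B_4 ⊕ B_6 (dimension 36 + 78 = 114).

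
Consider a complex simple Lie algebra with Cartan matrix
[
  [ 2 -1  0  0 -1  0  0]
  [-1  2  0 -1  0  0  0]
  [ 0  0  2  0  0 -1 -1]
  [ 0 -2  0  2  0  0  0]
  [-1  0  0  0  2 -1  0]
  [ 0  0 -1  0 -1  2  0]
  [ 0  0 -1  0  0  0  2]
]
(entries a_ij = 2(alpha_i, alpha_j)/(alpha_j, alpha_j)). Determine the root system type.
The matrix has rank 7 with 2's on the diagonal. Reading the off-diagonal entries as Dynkin edges (a single edge where a_ij = a_ji = -1; a double or triple edge where a_ij * a_ji = 2 or 3), the diagram is a chain of 7 nodes with a double edge at one end; the terminal node there is the unique long simple root (C_7). One simple-root ordering that puts it in standard form is (alpha_7, alpha_3, alpha_6, alpha_5, alpha_1, alpha_2, alpha_4). So the algebra is type C_7, i.e. sp(14).

C_7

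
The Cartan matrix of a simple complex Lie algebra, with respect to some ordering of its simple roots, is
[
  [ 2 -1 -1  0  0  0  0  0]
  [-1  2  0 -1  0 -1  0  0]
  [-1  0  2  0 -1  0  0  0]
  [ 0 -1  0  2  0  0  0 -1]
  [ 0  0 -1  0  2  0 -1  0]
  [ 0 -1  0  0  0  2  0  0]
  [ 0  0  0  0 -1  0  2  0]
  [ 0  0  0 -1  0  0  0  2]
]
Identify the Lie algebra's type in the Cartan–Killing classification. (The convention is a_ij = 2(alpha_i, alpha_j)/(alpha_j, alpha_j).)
E_8

The matrix has rank 8 with 2's on the diagonal. Reading the off-diagonal entries as Dynkin edges (a single edge where a_ij = a_ji = -1; a double or triple edge where a_ij * a_ji = 2 or 3), the diagram is a chain of 7 nodes with one extra node attached to the third node from one end (E_8). One simple-root ordering that puts it in standard form is (alpha_8, alpha_6, alpha_4, alpha_2, alpha_1, alpha_3, alpha_5, alpha_7). So the algebra is type E_8.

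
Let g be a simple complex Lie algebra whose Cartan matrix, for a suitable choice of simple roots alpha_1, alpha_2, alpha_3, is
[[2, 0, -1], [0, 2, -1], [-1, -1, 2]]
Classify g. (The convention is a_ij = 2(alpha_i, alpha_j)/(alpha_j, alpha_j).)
A_3

The matrix has rank 3 with 2's on the diagonal. Reading the off-diagonal entries as Dynkin edges (a single edge where a_ij = a_ji = -1; a double or triple edge where a_ij * a_ji = 2 or 3), the diagram is a chain of 3 nodes with single edges (A_3). One simple-root ordering that puts it in standard form is (alpha_2, alpha_3, alpha_1). So the algebra is type A_3, i.e. sl(4).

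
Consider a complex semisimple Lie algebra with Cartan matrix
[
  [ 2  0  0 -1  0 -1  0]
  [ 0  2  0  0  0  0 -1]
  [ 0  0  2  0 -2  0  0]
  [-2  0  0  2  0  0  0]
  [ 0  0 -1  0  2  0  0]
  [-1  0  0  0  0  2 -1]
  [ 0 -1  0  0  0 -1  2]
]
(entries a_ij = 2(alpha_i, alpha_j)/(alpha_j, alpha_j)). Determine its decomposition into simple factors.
The diagram associated to this matrix has two connected components: the simple roots {alpha_3, alpha_5} form a chain of 2 nodes with a double edge at one end; the terminal node there is the unique short simple root (B_2), and {alpha_1, alpha_2, alpha_4, alpha_6, alpha_7} form a chain of 5 nodes with a double edge at one end; the terminal node there is the unique long simple root (C_5). A semisimple Lie algebra decomposes uniquely as the direct sum of simple ideals, one per connected component of its Dynkin diagram, so g ≅ B_2 ⊕ C_5 (dimension 10 + 55 = 65).

B_2 (so(5)) + C_5 (sp(10))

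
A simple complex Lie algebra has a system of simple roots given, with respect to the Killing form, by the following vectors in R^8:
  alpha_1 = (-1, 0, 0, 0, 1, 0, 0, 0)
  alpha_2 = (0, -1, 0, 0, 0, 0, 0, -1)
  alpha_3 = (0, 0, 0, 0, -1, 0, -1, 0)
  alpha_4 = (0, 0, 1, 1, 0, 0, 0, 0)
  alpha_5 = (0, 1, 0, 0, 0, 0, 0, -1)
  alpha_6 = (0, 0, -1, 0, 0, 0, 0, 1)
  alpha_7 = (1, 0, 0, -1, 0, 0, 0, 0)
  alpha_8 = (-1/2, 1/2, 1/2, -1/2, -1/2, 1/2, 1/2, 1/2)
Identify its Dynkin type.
Compute the Cartan integers a_ij = 2(alpha_i, alpha_j)/(alpha_j, alpha_j); the resulting 8x8 Cartan matrix is
[[2, 0, -1, 0, 0, 0, -1, 0], [0, 2, 0, 0, 0, -1, 0, -1], [-1, 0, 2, 0, 0, 0, 0, 0], [0, 0, 0, 2, 0, -1, -1, 0], [0, 0, 0, 0, 2, -1, 0, 0], [0, -1, 0, -1, -1, 2, 0, 0], [-1, 0, 0, -1, 0, 0, 2, 0], [0, -1, 0, 0, 0, 0, 0, 2]].
All simple roots have the same length, so the diagram is simply laced. The associated Dynkin diagram is a chain of 7 nodes with one extra node attached to the third node from one end (E_8), so the type is E_8.

E_8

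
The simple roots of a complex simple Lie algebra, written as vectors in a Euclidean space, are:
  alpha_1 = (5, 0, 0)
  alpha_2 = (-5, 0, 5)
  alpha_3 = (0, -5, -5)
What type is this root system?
Compute the Cartan integers a_ij = 2(alpha_i, alpha_j)/(alpha_j, alpha_j); the resulting 3x3 Cartan matrix is
[[2, -1, 0], [-2, 2, -1], [0, -1, 2]].
The roots have two lengths (squared-length ratio 2:1); the short ones are alpha_{1}. The associated Dynkin diagram is a chain of 3 nodes with a double edge at one end; the terminal node there is the unique short simple root (B_3), so the type is B_3 (the algebra so(7)).

B3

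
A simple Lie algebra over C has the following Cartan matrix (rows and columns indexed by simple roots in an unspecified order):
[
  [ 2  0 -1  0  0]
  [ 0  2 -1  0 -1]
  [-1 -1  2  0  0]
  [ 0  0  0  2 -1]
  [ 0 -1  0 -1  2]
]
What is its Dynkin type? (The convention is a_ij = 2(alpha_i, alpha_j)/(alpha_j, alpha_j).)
The matrix has rank 5 with 2's on the diagonal. Reading the off-diagonal entries as Dynkin edges (a single edge where a_ij = a_ji = -1; a double or triple edge where a_ij * a_ji = 2 or 3), the diagram is a chain of 5 nodes with single edges (A_5). One simple-root ordering that puts it in standard form is (alpha_1, alpha_3, alpha_2, alpha_5, alpha_4). So the algebra is type A_5, i.e. sl(6).

A_5 (sl(6))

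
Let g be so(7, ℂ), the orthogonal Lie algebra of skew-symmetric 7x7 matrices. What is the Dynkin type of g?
type B_3

This is so(7) with 7 odd, which has dimension 7(7-1)/2 = 21 and rank (7-1)/2 = 3. In the classification of classical Lie algebras, the orthogonal algebra so(2n+1) in an odd number of variables has type B_n; here n = 3, so the Dynkin diagram is a chain of 3 nodes with a double edge at one end; the terminal node there is the unique short simple root (B_3). Hence the type is B_3.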